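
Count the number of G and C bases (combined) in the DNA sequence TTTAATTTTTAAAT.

A=5, T=9, G=0, C=0
G+C = 0 + 0 = 0

0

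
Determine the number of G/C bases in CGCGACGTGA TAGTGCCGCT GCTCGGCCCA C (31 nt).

C=12, G=10, A=4, T=5
Total G or C: 10 + 12 = 22

22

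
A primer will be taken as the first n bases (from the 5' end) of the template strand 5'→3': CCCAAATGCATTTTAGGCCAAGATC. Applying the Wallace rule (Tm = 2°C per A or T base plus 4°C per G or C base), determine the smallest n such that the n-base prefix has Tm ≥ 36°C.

n = 13

First 12 bases: CCCAAATGCATT → Tm = 34°C (< 36°C)
First 13 bases: CCCAAATGCATTT → Tm = 36°C (≥ 36°C)
Each additional base adds 2°C (A/T) or 4°C (G/C), so Tm is non-decreasing in n; n = 13 is the first length to reach 36°C.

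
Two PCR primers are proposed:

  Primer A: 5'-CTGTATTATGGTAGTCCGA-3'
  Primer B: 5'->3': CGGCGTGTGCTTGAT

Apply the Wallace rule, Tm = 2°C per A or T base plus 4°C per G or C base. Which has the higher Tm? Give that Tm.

Primer A, 54°C

Primer A: A+T=11, G+C=8 → Tm = 2(11)+4(8) = 54°C
Primer B: A+T=6, G+C=9 → Tm = 2(6)+4(9) = 48°C
54°C vs 48°C → primer A is higher.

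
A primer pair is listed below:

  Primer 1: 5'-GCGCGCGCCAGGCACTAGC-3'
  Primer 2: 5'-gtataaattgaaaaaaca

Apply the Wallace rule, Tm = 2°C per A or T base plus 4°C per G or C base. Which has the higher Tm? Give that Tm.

Primer 1, 68°C

Primer 1: A+T=4, G+C=15 → Tm = 2(4)+4(15) = 68°C
Primer 2: A+T=15, G+C=3 → Tm = 2(15)+4(3) = 42°C
68°C vs 42°C → primer 1 is higher.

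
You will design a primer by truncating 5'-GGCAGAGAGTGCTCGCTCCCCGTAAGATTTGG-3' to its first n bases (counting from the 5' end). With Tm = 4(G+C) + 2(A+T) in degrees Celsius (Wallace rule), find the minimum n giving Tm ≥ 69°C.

First 20 bases: GGCAGAGAGTGCTCGCTCCC → Tm = 68°C (< 69°C)
First 21 bases: GGCAGAGAGTGCTCGCTCCCC → Tm = 72°C (≥ 69°C)
Since every base adds ≥2°C, Tm only increases with n, so the threshold is first crossed at n = 21.

n = 21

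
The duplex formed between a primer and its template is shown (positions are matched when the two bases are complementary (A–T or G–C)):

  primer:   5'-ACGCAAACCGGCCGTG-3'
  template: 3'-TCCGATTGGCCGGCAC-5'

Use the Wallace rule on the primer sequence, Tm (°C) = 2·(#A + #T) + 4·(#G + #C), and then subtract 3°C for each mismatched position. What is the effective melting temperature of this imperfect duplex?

Primer base counts: A=4, T=1, G=5, C=6 → A+T=5, G+C=11
Perfect-match Tm = 2(5) + 4(11) = 10 + 44 = 54°C
Mismatches (positions where the bases are not complementary): 2 (at positions 2, 5)
Effective Tm = 54 − 2×3 = 54 − 6 = 48°C

48°C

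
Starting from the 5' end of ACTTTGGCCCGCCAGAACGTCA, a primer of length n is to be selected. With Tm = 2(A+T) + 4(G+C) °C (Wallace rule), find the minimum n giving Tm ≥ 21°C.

n = 8

First 7 bases: ACTTTGG → Tm = 20°C (< 21°C)
First 8 bases: ACTTTGGC → Tm = 24°C (≥ 21°C)
Since every base adds ≥2°C, Tm only increases with n, so the threshold is first crossed at n = 8.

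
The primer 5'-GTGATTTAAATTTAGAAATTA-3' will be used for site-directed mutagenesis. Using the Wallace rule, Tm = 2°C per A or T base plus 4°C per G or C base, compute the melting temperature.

48°C

Counting bases: C=0, A=9, T=9, G=3
So N_AT = 18 and N_GC = 3.
Tm = 2(18) + 4(3) = 36 + 12 = 48°C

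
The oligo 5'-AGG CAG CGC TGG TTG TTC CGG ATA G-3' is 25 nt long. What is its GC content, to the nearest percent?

60%

Counting bases: C=5, A=4, G=10, T=6
G+C = 10 + 5 = 15 out of 25 bases
%GC = 15/25 × 100 = 60% ≈ 60%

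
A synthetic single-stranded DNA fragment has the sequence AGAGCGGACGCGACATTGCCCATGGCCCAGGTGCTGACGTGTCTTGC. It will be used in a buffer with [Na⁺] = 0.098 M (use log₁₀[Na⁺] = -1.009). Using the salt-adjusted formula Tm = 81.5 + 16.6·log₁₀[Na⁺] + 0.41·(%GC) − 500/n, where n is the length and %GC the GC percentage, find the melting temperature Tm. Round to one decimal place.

Length n = 47. Scanning the sequence gives C=14, T=9, G=16, A=8.
G+C = 30, so %GC = 30/47 × 100 = 63.83%
Salt term: 16.6 × (-1.009) = -16.749
GC term: 0.41 × 63.83 = 26.17; length term: −500/47 = −10.638
Tm = 81.5 + (-16.749) + 26.17 − 10.638 = 80.283 → 80.3°C

80.3°C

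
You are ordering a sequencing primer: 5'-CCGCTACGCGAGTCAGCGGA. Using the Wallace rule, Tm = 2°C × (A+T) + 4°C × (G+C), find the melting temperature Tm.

68°C

C=7, A=4, G=7, T=2
So N_AT = 6 and N_GC = 14.
Tm = 2(6) + 4(14) = 12 + 56 = 68°C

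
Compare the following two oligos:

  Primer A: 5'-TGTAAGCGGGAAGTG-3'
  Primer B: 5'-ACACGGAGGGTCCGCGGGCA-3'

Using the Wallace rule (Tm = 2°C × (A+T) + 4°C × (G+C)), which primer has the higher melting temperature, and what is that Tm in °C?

Primer B, 70°C

Primer A: A+T=7, G+C=8 → Tm = 2(7)+4(8) = 46°C
Primer B: A+T=5, G+C=15 → Tm = 2(5)+4(15) = 70°C
46°C vs 70°C → primer B is higher.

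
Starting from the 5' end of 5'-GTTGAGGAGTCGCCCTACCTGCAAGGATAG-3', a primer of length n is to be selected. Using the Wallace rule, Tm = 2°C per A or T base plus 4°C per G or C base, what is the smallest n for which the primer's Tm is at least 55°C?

First 17 bases: GTTGAGGAGTCGCCCTA → Tm = 54°C (< 55°C)
First 18 bases: GTTGAGGAGTCGCCCTAC → Tm = 58°C (≥ 55°C)
Since every base adds ≥2°C, Tm only increases with n, so the threshold is first crossed at n = 18.

n = 18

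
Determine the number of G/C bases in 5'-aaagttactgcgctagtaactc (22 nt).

9

Scanning the sequence gives A=7, T=6, C=5, G=4.
G+C = 4 + 5 = 9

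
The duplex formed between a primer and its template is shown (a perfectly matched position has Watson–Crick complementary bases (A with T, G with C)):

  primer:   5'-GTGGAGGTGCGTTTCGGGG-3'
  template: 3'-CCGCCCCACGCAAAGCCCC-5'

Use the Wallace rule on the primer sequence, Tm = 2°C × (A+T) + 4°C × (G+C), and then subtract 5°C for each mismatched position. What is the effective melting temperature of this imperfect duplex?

49°C

Primer base counts: A=1, T=5, G=11, C=2 → A+T=6, G+C=13
Perfect-match Tm = 2(6) + 4(13) = 12 + 52 = 64°C
Mismatches (positions where the bases are not complementary): 3 (at positions 2, 3, 5)
Effective Tm = 64 − 3×5 = 64 − 15 = 49°C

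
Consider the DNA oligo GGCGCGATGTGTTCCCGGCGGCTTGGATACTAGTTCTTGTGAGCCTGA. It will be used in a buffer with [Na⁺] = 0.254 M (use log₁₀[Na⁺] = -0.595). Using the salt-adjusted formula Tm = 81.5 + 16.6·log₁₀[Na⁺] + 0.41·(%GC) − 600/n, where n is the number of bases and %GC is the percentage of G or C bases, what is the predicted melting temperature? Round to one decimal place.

Length n = 48. Base counts: A=6, T=14, G=17, C=11
G+C = 28, so %GC = 28/48 × 100 = 58.333%
Salt term: 16.6 × (-0.595) = -9.877
GC term: 0.41 × 58.333 = 23.917; length term: −600/48 = −12.5
Tm = 81.5 + (-9.877) + 23.917 − 12.5 = 83.04 → 83.0°C

83.0°C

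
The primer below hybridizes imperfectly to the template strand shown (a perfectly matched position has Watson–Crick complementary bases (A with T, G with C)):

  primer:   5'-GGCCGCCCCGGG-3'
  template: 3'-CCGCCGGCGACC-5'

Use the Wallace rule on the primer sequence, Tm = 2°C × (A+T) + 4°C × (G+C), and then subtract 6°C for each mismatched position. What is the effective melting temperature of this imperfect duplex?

30°C

Primer base counts: A=0, T=0, G=6, C=6 → A+T=0, G+C=12
Perfect-match Tm = 2(0) + 4(12) = 0 + 48 = 48°C
Mismatches (positions where the bases are not complementary): 3 (at positions 4, 8, 10)
Effective Tm = 48 − 3×6 = 48 − 18 = 30°C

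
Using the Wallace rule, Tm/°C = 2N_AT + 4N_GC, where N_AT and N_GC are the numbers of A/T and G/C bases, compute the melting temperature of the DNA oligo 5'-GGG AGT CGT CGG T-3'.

44°C

Base counts: G=7, A=1, C=2, T=3
AT pairs contribute 4, GC pairs contribute 9.
Tm = 2×4 + 4×9 = 44°C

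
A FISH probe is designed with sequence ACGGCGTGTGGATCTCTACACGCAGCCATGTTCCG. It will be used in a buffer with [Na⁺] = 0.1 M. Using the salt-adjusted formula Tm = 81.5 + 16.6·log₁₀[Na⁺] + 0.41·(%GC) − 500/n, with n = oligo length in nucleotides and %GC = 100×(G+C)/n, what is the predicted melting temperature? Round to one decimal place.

Length n = 35. Base counts: T=8, C=11, A=6, G=10
G+C = 21, so %GC = 21/35 × 100 = 60%
Salt term: 16.6 × (-1) = -16.6
GC term: 0.41 × 60 = 24.6; length term: −500/35 = −14.286
Tm = 81.5 + (-16.6) + 24.6 − 14.286 = 75.214 → 75.2°C

75.2°C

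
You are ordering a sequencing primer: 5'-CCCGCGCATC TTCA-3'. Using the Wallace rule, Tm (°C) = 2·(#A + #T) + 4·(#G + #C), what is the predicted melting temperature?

Scanning the sequence gives G=2, C=7, T=3, A=2.
AT pairs contribute 5, GC pairs contribute 9.
Tm = 2×5 + 4×9 = 46°C

46°C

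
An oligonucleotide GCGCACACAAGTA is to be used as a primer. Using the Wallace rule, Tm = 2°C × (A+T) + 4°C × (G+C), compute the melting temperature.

Scanning the sequence gives A=5, C=4, G=3, T=1.
A+T = 6, G+C = 7
Tm = 2(6) + 4(7) = 12 + 28 = 40°C

40°C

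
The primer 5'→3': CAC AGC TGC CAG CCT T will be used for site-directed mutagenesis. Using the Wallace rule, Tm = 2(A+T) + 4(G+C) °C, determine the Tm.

Scanning the sequence gives T=3, C=7, G=3, A=3.
AT pairs contribute 6, GC pairs contribute 10.
Tm = 4·10 + 2·6 = 40 + 12 = 52°C

52°C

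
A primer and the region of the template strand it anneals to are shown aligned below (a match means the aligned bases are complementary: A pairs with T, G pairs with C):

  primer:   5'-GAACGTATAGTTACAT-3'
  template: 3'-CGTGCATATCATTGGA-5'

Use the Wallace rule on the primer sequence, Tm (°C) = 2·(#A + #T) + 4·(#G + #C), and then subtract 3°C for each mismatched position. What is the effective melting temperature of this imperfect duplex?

Primer base counts: A=6, T=5, G=3, C=2 → A+T=11, G+C=5
Perfect-match Tm = 2(11) + 4(5) = 22 + 20 = 42°C
Mismatches (positions where the bases are not complementary): 3 (at positions 2, 12, 15)
Effective Tm = 42 − 3×3 = 42 − 9 = 33°C

33°C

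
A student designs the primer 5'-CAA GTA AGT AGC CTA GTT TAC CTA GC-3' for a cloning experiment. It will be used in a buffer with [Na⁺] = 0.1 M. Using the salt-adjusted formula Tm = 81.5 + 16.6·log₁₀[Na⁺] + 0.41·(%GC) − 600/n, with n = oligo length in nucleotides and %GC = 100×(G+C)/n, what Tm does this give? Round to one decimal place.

59.2°C

Length n = 26. Counting bases: T=7, C=6, G=5, A=8
G+C = 11, so %GC = 11/26 × 100 = 42.308%
Salt term: 16.6 × (-1) = -16.6
GC term: 0.41 × 42.308 = 17.346; length term: −600/26 = −23.077
Tm = 81.5 + (-16.6) + 17.346 − 23.077 = 59.169 → 59.2°C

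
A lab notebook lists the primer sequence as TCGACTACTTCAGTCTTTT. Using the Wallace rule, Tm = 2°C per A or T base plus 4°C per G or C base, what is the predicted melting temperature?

52°C

Scanning the sequence gives A=3, T=9, G=2, C=5.
AT pairs contribute 12, GC pairs contribute 7.
Tm = 4·7 + 2·12 = 28 + 24 = 52°C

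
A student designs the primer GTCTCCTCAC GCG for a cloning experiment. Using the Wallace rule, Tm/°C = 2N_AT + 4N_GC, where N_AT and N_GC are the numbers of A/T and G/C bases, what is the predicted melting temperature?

44°C

C=6, G=3, A=1, T=3
So N_AT = 4 and N_GC = 9.
Tm = 2×4 + 4×9 = 44°C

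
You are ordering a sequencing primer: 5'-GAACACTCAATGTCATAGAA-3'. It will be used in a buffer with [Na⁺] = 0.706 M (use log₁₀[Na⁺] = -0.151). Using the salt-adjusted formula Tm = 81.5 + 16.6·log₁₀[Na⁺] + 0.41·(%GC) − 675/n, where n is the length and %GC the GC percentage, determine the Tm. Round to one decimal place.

Length n = 20. Scanning the sequence gives A=9, C=4, G=3, T=4.
G+C = 7, so %GC = 7/20 × 100 = 35%
Salt term: 16.6 × (-0.151) = -2.507
GC term: 0.41 × 35 = 14.35; length term: −675/20 = −33.75
Tm = 81.5 + (-2.507) + 14.35 − 33.75 = 59.593 → 59.6°C

59.6°C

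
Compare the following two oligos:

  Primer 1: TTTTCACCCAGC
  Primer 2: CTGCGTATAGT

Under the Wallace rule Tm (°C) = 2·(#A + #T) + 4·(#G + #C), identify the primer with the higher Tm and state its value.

Primer 1, 36°C

Primer 1: A+T=6, G+C=6 → Tm = 2(6)+4(6) = 36°C
Primer 2: A+T=6, G+C=5 → Tm = 2(6)+4(5) = 32°C
36°C vs 32°C → primer 1 is higher.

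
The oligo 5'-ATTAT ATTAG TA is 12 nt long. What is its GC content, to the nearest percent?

Scanning the sequence gives T=6, A=5, C=0, G=1.
G+C = 1 + 0 = 1 out of 12 bases
%GC = 1/12 × 100 = 8.333% ≈ 8%

8%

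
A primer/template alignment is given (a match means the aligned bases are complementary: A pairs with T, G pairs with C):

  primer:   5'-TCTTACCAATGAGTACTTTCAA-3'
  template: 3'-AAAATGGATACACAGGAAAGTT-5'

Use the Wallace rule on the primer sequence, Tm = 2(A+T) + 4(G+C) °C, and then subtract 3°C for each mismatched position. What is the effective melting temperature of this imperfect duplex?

46°C

Primer base counts: A=7, T=8, G=2, C=5 → A+T=15, G+C=7
Perfect-match Tm = 2(15) + 4(7) = 30 + 28 = 58°C
Mismatches (positions where the bases are not complementary): 4 (at positions 2, 8, 12, 15)
Effective Tm = 58 − 4×3 = 58 − 12 = 46°C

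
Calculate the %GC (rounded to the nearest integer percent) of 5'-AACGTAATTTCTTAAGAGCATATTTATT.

21%

C=3, G=3, T=12, A=10
G+C = 3 + 3 = 6 out of 28 bases
%GC = 6/28 × 100 = 21.43% ≈ 21%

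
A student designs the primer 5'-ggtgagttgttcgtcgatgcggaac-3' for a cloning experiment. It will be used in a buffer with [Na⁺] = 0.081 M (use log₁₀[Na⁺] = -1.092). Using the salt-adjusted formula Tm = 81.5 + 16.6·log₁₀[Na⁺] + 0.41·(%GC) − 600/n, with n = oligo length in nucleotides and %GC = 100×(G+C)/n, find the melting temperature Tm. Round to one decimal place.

62.3°C

Length n = 25. Base counts: A=4, C=4, G=10, T=7
G+C = 14, so %GC = 14/25 × 100 = 56%
Salt term: 16.6 × (-1.092) = -18.127
GC term: 0.41 × 56 = 22.96; length term: −600/25 = −24
Tm = 81.5 + (-18.127) + 22.96 − 24 = 62.333 → 62.3°C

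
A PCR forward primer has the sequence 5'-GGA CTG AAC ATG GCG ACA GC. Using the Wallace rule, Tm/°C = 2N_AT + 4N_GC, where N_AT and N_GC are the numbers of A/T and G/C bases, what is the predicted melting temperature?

T=2, A=6, G=7, C=5
A+T = 8, G+C = 12
Tm = 4·12 + 2·8 = 48 + 16 = 64°C

64°C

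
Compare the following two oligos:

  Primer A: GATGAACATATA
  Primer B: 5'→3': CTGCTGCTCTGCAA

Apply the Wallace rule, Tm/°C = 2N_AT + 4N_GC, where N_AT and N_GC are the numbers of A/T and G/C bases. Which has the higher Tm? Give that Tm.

Primer B, 44°C

Primer A: A+T=9, G+C=3 → Tm = 2(9)+4(3) = 30°C
Primer B: A+T=6, G+C=8 → Tm = 2(6)+4(8) = 44°C
30°C vs 44°C → primer B is higher.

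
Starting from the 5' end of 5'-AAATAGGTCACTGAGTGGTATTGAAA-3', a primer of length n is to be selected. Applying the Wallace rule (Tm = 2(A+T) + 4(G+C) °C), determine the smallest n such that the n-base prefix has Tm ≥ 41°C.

n = 15

First 14 bases: AAATAGGTCACTGA → Tm = 38°C (< 41°C)
First 15 bases: AAATAGGTCACTGAG → Tm = 42°C (≥ 41°C)
Since every base adds ≥2°C, Tm only increases with n, so the threshold is first crossed at n = 15.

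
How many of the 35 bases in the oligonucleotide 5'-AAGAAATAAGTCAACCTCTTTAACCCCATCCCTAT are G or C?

13

C=11, G=2, T=9, A=13
Total G or C: 2 + 11 = 13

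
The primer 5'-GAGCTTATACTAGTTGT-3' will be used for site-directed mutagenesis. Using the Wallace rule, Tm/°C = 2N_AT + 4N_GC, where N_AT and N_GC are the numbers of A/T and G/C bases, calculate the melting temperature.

46°C

G=4, A=4, C=2, T=7
So N_AT = 11 and N_GC = 6.
Tm = 4·6 + 2·11 = 24 + 22 = 46°C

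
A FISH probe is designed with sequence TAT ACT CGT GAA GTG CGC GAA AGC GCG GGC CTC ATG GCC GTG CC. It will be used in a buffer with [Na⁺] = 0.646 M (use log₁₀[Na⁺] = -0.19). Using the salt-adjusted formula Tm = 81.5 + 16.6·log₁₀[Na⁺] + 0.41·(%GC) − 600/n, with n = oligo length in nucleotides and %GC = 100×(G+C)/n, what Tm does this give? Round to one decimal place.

90.8°C

Length n = 44. Counting bases: C=13, T=8, G=15, A=8
G+C = 28, so %GC = 28/44 × 100 = 63.636%
Salt term: 16.6 × (-0.19) = -3.154
GC term: 0.41 × 63.636 = 26.091; length term: −600/44 = −13.636
Tm = 81.5 + (-3.154) + 26.091 − 13.636 = 90.801 → 90.8°C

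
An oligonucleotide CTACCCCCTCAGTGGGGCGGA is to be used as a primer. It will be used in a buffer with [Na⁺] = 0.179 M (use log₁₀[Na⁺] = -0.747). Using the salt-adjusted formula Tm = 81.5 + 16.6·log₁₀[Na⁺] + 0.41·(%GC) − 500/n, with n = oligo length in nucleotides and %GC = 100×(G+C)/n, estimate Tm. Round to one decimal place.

Length n = 21. T=3, A=3, G=7, C=8
G+C = 15, so %GC = 15/21 × 100 = 71.429%
Salt term: 16.6 × (-0.747) = -12.4
GC term: 0.41 × 71.429 = 29.286; length term: −500/21 = −23.81
Tm = 81.5 + (-12.4) + 29.286 − 23.81 = 74.576 → 74.6°C

74.6°C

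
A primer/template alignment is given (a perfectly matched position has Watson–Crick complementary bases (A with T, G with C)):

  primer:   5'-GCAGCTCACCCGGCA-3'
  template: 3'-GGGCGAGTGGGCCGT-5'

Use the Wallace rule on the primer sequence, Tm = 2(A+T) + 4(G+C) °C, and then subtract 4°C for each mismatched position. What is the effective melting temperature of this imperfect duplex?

Primer base counts: A=3, T=1, G=4, C=7 → A+T=4, G+C=11
Perfect-match Tm = 2(4) + 4(11) = 8 + 44 = 52°C
Mismatches (positions where the bases are not complementary): 2 (at positions 1, 3)
Effective Tm = 52 − 2×4 = 52 − 8 = 44°C

44°C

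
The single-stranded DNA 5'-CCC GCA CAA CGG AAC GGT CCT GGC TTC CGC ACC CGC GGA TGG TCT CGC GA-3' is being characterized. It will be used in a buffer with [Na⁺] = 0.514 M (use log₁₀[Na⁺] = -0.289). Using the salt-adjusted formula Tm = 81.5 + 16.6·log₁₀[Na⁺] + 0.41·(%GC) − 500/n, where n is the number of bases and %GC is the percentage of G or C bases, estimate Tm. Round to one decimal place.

95.4°C

Length n = 50. Counting bases: T=7, G=15, C=20, A=8
G+C = 35, so %GC = 35/50 × 100 = 70%
Salt term: 16.6 × (-0.289) = -4.797
GC term: 0.41 × 70 = 28.7; length term: −500/50 = −10
Tm = 81.5 + (-4.797) + 28.7 − 10 = 95.403 → 95.4°C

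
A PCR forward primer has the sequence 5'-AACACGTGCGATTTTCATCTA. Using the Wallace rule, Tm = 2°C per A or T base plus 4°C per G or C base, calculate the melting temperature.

Base counts: T=7, C=5, A=6, G=3
A+T = 13, G+C = 8
Tm = 4·8 + 2·13 = 32 + 26 = 58°C

58°C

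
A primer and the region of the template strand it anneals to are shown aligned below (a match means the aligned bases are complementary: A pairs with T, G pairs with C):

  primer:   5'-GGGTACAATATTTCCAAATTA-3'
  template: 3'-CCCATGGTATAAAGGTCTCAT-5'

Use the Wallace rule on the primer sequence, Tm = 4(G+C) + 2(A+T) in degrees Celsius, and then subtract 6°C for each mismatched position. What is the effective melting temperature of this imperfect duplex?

Primer base counts: A=8, T=7, G=3, C=3 → A+T=15, G+C=6
Perfect-match Tm = 2(15) + 4(6) = 30 + 24 = 54°C
Mismatches (positions where the bases are not complementary): 3 (at positions 7, 17, 19)
Effective Tm = 54 − 3×6 = 54 − 18 = 36°C

36°C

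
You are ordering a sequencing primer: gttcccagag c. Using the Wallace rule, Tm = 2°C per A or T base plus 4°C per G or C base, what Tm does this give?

G=3, C=4, A=2, T=2
So N_AT = 4 and N_GC = 7.
Tm = 4·7 + 2·4 = 28 + 8 = 36°C

36°C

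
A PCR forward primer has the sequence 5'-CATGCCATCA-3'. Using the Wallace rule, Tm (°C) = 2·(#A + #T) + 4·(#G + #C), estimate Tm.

30°C

Scanning the sequence gives T=2, C=4, A=3, G=1.
A+T = 5, G+C = 5
Tm = 4·5 + 2·5 = 20 + 10 = 30°C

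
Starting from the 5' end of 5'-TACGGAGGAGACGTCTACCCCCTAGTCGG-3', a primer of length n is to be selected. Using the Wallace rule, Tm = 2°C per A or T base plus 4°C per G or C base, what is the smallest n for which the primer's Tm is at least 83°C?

n = 27

First 26 bases: TACGGAGGAGACGTCTACCCCCTAGT → Tm = 82°C (< 83°C)
First 27 bases: TACGGAGGAGACGTCTACCCCCTAGTC → Tm = 86°C (≥ 83°C)
Since every base adds ≥2°C, Tm only increases with n, so the threshold is first crossed at n = 27.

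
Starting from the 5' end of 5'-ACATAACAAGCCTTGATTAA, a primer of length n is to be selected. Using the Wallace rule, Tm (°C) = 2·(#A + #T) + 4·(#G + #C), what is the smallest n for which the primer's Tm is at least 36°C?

First 12 bases: ACATAACAAGCC → Tm = 34°C (< 36°C)
First 13 bases: ACATAACAAGCCT → Tm = 36°C (≥ 36°C)
Since every base adds ≥2°C, Tm only increases with n, so the threshold is first crossed at n = 13.

n = 13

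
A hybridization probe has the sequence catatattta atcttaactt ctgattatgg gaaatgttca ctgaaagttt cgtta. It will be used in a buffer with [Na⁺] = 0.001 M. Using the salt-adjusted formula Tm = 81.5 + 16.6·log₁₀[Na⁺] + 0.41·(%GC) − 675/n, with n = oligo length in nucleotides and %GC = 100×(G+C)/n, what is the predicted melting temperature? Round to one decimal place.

30.6°C

Length n = 55. Scanning the sequence gives G=8, T=23, C=7, A=17.
G+C = 15, so %GC = 15/55 × 100 = 27.273%
Salt term: 16.6 × (-3) = -49.8
GC term: 0.41 × 27.273 = 11.182; length term: −675/55 = −12.273
Tm = 81.5 + (-49.8) + 11.182 − 12.273 = 30.609 → 30.6°C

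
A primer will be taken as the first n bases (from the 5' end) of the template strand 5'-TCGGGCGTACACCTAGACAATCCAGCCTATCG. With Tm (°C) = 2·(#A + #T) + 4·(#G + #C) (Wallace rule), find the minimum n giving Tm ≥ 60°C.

n = 19

First 18 bases: TCGGGCGTACACCTAGAC → Tm = 58°C (< 60°C)
First 19 bases: TCGGGCGTACACCTAGACA → Tm = 60°C (≥ 60°C)
Since every base adds ≥2°C, Tm only increases with n, so the threshold is first crossed at n = 19.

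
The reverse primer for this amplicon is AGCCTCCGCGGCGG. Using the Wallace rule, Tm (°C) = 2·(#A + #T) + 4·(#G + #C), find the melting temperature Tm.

Base counts: T=1, A=1, C=6, G=6
AT pairs contribute 2, GC pairs contribute 12.
Tm = 2(2) + 4(12) = 4 + 48 = 52°C

52°C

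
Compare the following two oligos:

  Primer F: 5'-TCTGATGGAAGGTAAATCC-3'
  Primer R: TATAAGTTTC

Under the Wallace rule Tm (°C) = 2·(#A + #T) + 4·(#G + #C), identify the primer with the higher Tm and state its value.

Primer F, 54°C

Primer F: A+T=11, G+C=8 → Tm = 2(11)+4(8) = 54°C
Primer R: A+T=8, G+C=2 → Tm = 2(8)+4(2) = 24°C
54°C vs 24°C → primer F is higher.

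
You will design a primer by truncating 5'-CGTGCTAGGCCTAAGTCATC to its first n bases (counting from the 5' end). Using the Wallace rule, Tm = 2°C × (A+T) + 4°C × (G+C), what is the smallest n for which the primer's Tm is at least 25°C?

First 7 bases: CGTGCTA → Tm = 22°C (< 25°C)
First 8 bases: CGTGCTAG → Tm = 26°C (≥ 25°C)
Since every base adds ≥2°C, Tm only increases with n, so the threshold is first crossed at n = 8.

n = 8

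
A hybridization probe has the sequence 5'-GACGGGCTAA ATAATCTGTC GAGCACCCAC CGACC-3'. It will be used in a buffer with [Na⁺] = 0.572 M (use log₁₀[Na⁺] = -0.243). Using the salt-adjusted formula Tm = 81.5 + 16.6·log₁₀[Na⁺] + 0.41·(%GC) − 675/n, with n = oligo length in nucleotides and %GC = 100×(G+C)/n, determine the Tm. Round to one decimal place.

Length n = 35. Base counts: G=8, C=12, T=5, A=10
G+C = 20, so %GC = 20/35 × 100 = 57.143%
Salt term: 16.6 × (-0.243) = -4.034
GC term: 0.41 × 57.143 = 23.429; length term: −675/35 = −19.286
Tm = 81.5 + (-4.034) + 23.429 − 19.286 = 81.609 → 81.6°C

81.6°C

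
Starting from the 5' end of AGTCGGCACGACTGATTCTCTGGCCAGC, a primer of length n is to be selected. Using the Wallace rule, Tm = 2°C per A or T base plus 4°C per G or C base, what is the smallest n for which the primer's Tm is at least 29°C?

First 8 bases: AGTCGGCA → Tm = 26°C (< 29°C)
First 9 bases: AGTCGGCAC → Tm = 30°C (≥ 29°C)
Each additional base adds 2°C (A/T) or 4°C (G/C), so Tm is non-decreasing in n; n = 9 is the first length to reach 29°C.

n = 9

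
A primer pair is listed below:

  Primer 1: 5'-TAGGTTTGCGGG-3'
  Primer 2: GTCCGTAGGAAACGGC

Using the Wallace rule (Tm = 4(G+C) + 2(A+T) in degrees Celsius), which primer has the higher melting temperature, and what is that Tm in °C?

Primer 1: A+T=5, G+C=7 → Tm = 2(5)+4(7) = 38°C
Primer 2: A+T=6, G+C=10 → Tm = 2(6)+4(10) = 52°C
38°C vs 52°C → primer 2 is higher.

Primer 2, 52°C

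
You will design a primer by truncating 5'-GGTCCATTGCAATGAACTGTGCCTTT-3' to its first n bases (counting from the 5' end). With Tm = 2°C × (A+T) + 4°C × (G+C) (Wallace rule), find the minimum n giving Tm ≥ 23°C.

First 7 bases: GGTCCAT → Tm = 22°C (< 23°C)
First 8 bases: GGTCCATT → Tm = 24°C (≥ 23°C)
Each additional base adds 2°C (A/T) or 4°C (G/C), so Tm is non-decreasing in n; n = 8 is the first length to reach 23°C.

n = 8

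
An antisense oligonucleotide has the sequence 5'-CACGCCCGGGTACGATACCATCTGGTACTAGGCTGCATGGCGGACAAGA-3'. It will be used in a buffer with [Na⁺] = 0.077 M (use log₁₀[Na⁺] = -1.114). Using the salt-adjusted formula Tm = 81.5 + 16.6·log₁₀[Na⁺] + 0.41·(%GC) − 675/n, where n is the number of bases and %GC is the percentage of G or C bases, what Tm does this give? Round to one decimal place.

Length n = 49. Base counts: G=15, A=12, T=8, C=14
G+C = 29, so %GC = 29/49 × 100 = 59.184%
Salt term: 16.6 × (-1.114) = -18.492
GC term: 0.41 × 59.184 = 24.265; length term: −675/49 = −13.776
Tm = 81.5 + (-18.492) + 24.265 − 13.776 = 73.497 → 73.5°C

73.5°C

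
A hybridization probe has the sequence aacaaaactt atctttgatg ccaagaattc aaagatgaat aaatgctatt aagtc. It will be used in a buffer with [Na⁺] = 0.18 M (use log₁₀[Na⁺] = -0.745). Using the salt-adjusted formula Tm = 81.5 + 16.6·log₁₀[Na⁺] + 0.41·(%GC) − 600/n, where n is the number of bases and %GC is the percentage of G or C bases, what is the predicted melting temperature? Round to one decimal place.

Length n = 55. Scanning the sequence gives C=8, G=7, A=24, T=16.
G+C = 15, so %GC = 15/55 × 100 = 27.273%
Salt term: 16.6 × (-0.745) = -12.367
GC term: 0.41 × 27.273 = 11.182; length term: −600/55 = −10.909
Tm = 81.5 + (-12.367) + 11.182 − 10.909 = 69.406 → 69.4°C

69.4°C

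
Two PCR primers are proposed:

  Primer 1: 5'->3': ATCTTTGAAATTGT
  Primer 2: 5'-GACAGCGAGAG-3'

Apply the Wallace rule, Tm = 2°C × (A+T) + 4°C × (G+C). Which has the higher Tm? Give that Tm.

Primer 2, 36°C

Primer 1: A+T=11, G+C=3 → Tm = 2(11)+4(3) = 34°C
Primer 2: A+T=4, G+C=7 → Tm = 2(4)+4(7) = 36°C
34°C vs 36°C → primer 2 is higher.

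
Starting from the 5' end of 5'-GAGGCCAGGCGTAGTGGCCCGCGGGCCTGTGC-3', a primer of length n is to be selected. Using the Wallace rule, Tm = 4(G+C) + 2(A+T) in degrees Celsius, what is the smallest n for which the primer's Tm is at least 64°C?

n = 19

First 18 bases: GAGGCCAGGCGTAGTGGC → Tm = 62°C (< 64°C)
First 19 bases: GAGGCCAGGCGTAGTGGCC → Tm = 66°C (≥ 64°C)
Each additional base adds 2°C (A/T) or 4°C (G/C), so Tm is non-decreasing in n; n = 19 is the first length to reach 64°C.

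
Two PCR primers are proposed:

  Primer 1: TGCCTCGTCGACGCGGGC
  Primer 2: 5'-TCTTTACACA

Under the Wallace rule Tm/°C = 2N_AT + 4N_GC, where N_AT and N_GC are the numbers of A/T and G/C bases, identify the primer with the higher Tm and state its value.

Primer 1, 64°C

Primer 1: A+T=4, G+C=14 → Tm = 2(4)+4(14) = 64°C
Primer 2: A+T=7, G+C=3 → Tm = 2(7)+4(3) = 26°C
64°C vs 26°C → primer 1 is higher.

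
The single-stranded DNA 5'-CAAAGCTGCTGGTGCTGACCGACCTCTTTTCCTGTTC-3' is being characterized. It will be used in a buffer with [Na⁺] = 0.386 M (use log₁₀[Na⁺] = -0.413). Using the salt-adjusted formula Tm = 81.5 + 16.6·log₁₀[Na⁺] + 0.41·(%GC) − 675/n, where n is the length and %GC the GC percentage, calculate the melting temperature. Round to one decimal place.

78.6°C

Length n = 37. G=8, T=12, A=5, C=12
G+C = 20, so %GC = 20/37 × 100 = 54.054%
Salt term: 16.6 × (-0.413) = -6.856
GC term: 0.41 × 54.054 = 22.162; length term: −675/37 = −18.243
Tm = 81.5 + (-6.856) + 22.162 − 18.243 = 78.563 → 78.6°C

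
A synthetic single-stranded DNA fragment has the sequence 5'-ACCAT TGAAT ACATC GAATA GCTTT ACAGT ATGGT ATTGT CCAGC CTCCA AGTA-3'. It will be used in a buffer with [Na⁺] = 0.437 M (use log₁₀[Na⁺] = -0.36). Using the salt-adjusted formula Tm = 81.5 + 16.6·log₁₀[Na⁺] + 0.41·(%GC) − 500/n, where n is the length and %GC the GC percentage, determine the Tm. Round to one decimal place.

82.2°C

Length n = 54. Base counts: T=16, C=12, G=9, A=17
G+C = 21, so %GC = 21/54 × 100 = 38.889%
Salt term: 16.6 × (-0.36) = -5.976
GC term: 0.41 × 38.889 = 15.944; length term: −500/54 = −9.259
Tm = 81.5 + (-5.976) + 15.944 − 9.259 = 82.209 → 82.2°C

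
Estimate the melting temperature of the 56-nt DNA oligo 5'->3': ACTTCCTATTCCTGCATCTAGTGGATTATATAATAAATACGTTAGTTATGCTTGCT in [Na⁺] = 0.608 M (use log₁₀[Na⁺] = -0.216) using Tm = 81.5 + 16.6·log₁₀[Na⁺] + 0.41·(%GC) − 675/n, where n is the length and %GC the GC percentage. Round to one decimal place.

79.0°C

Length n = 56. Base counts: G=8, A=15, C=10, T=23
G+C = 18, so %GC = 18/56 × 100 = 32.143%
Salt term: 16.6 × (-0.216) = -3.586
GC term: 0.41 × 32.143 = 13.179; length term: −675/56 = −12.054
Tm = 81.5 + (-3.586) + 13.179 − 12.054 = 79.039 → 79.0°C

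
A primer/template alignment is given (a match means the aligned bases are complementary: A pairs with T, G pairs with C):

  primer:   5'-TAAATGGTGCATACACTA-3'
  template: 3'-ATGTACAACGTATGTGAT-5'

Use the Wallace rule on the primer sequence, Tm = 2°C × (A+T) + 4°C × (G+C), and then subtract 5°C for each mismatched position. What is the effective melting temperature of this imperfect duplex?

Primer base counts: A=7, T=5, G=3, C=3 → A+T=12, G+C=6
Perfect-match Tm = 2(12) + 4(6) = 24 + 24 = 48°C
Mismatches (positions where the bases are not complementary): 2 (at positions 3, 7)
Effective Tm = 48 − 2×5 = 48 − 10 = 38°C

38°C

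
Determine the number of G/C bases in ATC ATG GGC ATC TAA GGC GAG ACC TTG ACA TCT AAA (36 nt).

Counting bases: T=8, G=8, C=8, A=12
G+C = 8 + 8 = 16

16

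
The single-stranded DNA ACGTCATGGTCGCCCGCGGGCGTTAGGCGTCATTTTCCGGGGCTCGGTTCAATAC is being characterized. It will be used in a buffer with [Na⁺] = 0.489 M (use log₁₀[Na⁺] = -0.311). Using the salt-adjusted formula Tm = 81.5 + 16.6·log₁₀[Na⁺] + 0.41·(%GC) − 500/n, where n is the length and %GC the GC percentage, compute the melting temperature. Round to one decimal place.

Length n = 55. T=14, C=16, G=18, A=7
G+C = 34, so %GC = 34/55 × 100 = 61.818%
Salt term: 16.6 × (-0.311) = -5.163
GC term: 0.41 × 61.818 = 25.345; length term: −500/55 = −9.091
Tm = 81.5 + (-5.163) + 25.345 − 9.091 = 92.591 → 92.6°C

92.6°C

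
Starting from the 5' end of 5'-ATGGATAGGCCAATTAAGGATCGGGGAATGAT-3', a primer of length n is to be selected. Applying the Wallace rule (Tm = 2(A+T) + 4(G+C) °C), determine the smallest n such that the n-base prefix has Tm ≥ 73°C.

First 24 bases: ATGGATAGGCCAATTAAGGATCGG → Tm = 70°C (< 73°C)
First 25 bases: ATGGATAGGCCAATTAAGGATCGGG → Tm = 74°C (≥ 73°C)
Since every base adds ≥2°C, Tm only increases with n, so the threshold is first crossed at n = 25.

n = 25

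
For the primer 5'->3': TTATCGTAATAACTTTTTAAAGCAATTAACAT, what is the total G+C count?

Base counts: C=4, G=2, A=13, T=13
Total G or C: 2 + 4 = 6

6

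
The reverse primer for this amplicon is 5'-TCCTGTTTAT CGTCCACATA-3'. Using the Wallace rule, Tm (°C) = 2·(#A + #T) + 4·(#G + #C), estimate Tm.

56°C

Counting bases: A=4, T=8, C=6, G=2
AT pairs contribute 12, GC pairs contribute 8.
Tm = 2×12 + 4×8 = 56°C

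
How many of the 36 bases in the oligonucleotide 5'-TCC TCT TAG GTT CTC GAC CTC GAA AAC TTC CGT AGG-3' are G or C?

Counting bases: A=7, G=7, C=11, T=11
G+C = 7 + 11 = 18

18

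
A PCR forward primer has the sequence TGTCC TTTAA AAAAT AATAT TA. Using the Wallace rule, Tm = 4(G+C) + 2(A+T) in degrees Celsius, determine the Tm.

Scanning the sequence gives T=9, C=2, A=10, G=1.
So N_AT = 19 and N_GC = 3.
Tm = 2×19 + 4×3 = 50°C

50°C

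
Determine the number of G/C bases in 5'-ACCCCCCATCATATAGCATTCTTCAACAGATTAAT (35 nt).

Scanning the sequence gives A=12, G=2, C=11, T=10.
G+C = 2 + 11 = 13

13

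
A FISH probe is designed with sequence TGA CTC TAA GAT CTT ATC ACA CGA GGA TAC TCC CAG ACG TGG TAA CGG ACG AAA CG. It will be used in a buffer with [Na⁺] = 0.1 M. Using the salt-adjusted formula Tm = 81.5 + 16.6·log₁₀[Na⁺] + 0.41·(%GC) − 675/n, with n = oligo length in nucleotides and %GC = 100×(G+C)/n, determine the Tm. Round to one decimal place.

72.6°C

Length n = 56. A=18, T=11, C=14, G=13
G+C = 27, so %GC = 27/56 × 100 = 48.214%
Salt term: 16.6 × (-1) = -16.6
GC term: 0.41 × 48.214 = 19.768; length term: −675/56 = −12.054
Tm = 81.5 + (-16.6) + 19.768 − 12.054 = 72.614 → 72.6°C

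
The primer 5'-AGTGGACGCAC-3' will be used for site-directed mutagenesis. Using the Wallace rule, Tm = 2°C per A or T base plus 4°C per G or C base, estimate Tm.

36°C

Base counts: C=3, A=3, G=4, T=1
A+T = 4, G+C = 7
Tm = 2×4 + 4×7 = 36°C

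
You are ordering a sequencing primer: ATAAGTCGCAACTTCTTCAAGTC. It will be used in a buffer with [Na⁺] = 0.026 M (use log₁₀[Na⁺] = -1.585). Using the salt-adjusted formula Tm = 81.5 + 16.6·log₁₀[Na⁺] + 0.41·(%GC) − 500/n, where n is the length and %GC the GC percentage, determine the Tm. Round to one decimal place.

Length n = 23. Scanning the sequence gives C=6, A=7, G=3, T=7.
G+C = 9, so %GC = 9/23 × 100 = 39.13%
Salt term: 16.6 × (-1.585) = -26.311
GC term: 0.41 × 39.13 = 16.043; length term: −500/23 = −21.739
Tm = 81.5 + (-26.311) + 16.043 − 21.739 = 49.493 → 49.5°C

49.5°C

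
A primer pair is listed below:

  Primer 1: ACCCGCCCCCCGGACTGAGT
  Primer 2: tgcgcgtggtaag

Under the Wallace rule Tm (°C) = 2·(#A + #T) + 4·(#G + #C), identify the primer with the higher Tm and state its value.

Primer 1, 70°C

Primer 1: A+T=5, G+C=15 → Tm = 2(5)+4(15) = 70°C
Primer 2: A+T=5, G+C=8 → Tm = 2(5)+4(8) = 42°C
70°C vs 42°C → primer 1 is higher.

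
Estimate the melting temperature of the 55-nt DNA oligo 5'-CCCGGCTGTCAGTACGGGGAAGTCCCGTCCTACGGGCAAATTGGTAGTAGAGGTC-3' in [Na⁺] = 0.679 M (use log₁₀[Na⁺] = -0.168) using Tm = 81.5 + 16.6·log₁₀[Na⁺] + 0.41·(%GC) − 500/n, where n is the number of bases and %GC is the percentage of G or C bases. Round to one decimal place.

Length n = 55. Base counts: C=14, T=11, A=11, G=19
G+C = 33, so %GC = 33/55 × 100 = 60%
Salt term: 16.6 × (-0.168) = -2.789
GC term: 0.41 × 60 = 24.6; length term: −500/55 = −9.091
Tm = 81.5 + (-2.789) + 24.6 − 9.091 = 94.22 → 94.2°C

94.2°C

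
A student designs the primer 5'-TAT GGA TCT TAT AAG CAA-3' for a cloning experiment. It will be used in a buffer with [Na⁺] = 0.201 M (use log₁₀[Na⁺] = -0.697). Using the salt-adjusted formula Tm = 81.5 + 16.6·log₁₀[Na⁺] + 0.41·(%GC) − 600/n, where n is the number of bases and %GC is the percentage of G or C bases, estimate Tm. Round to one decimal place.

48.0°C

Length n = 18. Counting bases: A=7, G=3, T=6, C=2
G+C = 5, so %GC = 5/18 × 100 = 27.778%
Salt term: 16.6 × (-0.697) = -11.57
GC term: 0.41 × 27.778 = 11.389; length term: −600/18 = −33.333
Tm = 81.5 + (-11.57) + 11.389 − 33.333 = 47.986 → 48.0°C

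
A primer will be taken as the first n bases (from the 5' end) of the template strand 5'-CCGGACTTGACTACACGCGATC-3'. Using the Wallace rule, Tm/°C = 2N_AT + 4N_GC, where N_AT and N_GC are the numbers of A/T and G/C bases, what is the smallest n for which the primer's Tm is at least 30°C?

First 8 bases: CCGGACTT → Tm = 26°C (< 30°C)
First 9 bases: CCGGACTTG → Tm = 30°C (≥ 30°C)
Since every base adds ≥2°C, Tm only increases with n, so the threshold is first crossed at n = 9.

n = 9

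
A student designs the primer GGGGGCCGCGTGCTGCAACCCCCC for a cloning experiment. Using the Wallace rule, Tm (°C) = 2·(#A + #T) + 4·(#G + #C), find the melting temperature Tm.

88°C

G=9, T=2, C=11, A=2
So N_AT = 4 and N_GC = 20.
Tm = 2(4) + 4(20) = 8 + 80 = 88°C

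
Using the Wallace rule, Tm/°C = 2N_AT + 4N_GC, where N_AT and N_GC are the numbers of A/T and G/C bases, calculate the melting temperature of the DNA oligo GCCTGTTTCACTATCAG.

50°C

Counting bases: T=6, G=3, A=3, C=5
A+T = 9, G+C = 8
Tm = 2×9 + 4×8 = 50°C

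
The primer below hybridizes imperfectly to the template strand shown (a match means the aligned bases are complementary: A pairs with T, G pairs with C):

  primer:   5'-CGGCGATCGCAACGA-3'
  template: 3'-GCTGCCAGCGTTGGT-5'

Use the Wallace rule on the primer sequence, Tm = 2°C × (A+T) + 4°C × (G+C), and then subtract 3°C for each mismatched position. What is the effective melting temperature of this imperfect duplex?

41°C

Primer base counts: A=4, T=1, G=5, C=5 → A+T=5, G+C=10
Perfect-match Tm = 2(5) + 4(10) = 10 + 40 = 50°C
Mismatches (positions where the bases are not complementary): 3 (at positions 3, 6, 14)
Effective Tm = 50 − 3×3 = 50 − 9 = 41°C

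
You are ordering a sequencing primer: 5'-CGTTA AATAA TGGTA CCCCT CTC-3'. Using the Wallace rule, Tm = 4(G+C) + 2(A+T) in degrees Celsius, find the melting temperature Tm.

66°C

Counting bases: G=3, T=7, C=7, A=6
So N_AT = 13 and N_GC = 10.
Tm = 2(13) + 4(10) = 26 + 40 = 66°C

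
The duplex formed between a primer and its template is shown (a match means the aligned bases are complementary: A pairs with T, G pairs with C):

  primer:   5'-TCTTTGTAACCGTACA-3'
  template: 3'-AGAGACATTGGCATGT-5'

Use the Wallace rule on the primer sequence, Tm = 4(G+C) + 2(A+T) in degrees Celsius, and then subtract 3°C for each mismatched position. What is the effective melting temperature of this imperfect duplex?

41°C

Primer base counts: A=4, T=6, G=2, C=4 → A+T=10, G+C=6
Perfect-match Tm = 2(10) + 4(6) = 20 + 24 = 44°C
Mismatches (positions where the bases are not complementary): 1 (at position 4)
Effective Tm = 44 − 1×3 = 44 − 3 = 41°C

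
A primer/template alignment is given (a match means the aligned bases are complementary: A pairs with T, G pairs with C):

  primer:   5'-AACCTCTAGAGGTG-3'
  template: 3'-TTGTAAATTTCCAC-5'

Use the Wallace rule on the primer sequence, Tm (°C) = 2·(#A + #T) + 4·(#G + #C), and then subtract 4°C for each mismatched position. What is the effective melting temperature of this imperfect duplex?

30°C

Primer base counts: A=4, T=3, G=4, C=3 → A+T=7, G+C=7
Perfect-match Tm = 2(7) + 4(7) = 14 + 28 = 42°C
Mismatches (positions where the bases are not complementary): 3 (at positions 4, 6, 9)
Effective Tm = 42 − 3×4 = 42 − 12 = 30°C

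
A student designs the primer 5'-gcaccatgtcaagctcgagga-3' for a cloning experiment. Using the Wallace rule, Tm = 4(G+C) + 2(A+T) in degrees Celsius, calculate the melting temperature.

66°C

Base counts: G=6, A=6, C=6, T=3
AT pairs contribute 9, GC pairs contribute 12.
Tm = 2×9 + 4×12 = 66°C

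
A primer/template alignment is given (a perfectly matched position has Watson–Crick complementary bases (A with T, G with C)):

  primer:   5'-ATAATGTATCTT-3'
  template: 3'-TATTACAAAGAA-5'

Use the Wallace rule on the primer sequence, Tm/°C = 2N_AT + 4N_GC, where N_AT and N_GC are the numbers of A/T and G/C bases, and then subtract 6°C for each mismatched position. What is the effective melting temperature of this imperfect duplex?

22°C

Primer base counts: A=4, T=6, G=1, C=1 → A+T=10, G+C=2
Perfect-match Tm = 2(10) + 4(2) = 20 + 8 = 28°C
Mismatches (positions where the bases are not complementary): 1 (at position 8)
Effective Tm = 28 − 1×6 = 28 − 6 = 22°C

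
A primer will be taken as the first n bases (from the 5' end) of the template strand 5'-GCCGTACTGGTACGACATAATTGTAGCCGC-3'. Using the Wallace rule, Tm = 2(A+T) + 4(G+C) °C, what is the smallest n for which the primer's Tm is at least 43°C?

First 13 bases: GCCGTACTGGTAC → Tm = 42°C (< 43°C)
First 14 bases: GCCGTACTGGTACG → Tm = 46°C (≥ 43°C)
Each additional base adds 2°C (A/T) or 4°C (G/C), so Tm is non-decreasing in n; n = 14 is the first length to reach 43°C.

n = 14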